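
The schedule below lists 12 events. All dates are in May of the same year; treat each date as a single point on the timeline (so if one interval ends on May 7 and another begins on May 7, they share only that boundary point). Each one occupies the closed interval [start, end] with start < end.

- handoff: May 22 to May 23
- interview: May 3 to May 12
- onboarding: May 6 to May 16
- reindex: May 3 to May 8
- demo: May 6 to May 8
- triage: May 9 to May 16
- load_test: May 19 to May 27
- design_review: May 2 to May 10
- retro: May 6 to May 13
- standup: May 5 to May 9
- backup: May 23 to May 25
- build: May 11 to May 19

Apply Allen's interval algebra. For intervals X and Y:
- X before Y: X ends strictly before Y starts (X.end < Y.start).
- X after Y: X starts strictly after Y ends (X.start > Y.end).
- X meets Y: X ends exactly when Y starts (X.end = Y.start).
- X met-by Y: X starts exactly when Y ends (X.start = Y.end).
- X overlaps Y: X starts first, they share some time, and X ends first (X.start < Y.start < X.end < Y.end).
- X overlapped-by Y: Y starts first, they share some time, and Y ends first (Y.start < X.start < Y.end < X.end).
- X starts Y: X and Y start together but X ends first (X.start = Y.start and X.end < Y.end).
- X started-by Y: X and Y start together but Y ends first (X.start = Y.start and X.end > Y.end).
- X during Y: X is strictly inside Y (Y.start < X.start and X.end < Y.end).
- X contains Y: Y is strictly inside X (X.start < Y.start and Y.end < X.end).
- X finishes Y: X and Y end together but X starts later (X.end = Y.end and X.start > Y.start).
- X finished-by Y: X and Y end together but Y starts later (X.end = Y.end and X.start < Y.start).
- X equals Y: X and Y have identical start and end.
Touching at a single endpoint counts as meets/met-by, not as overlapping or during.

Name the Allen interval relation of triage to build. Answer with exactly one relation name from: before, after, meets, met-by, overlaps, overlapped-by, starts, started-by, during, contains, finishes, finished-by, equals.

overlaps

triage = [May 9, May 16]; build = [May 11, May 19].
Compare endpoints: triage.start < build.start, triage.start < build.end, triage.end > build.start, triage.end < build.end.
That pattern is 'overlaps'.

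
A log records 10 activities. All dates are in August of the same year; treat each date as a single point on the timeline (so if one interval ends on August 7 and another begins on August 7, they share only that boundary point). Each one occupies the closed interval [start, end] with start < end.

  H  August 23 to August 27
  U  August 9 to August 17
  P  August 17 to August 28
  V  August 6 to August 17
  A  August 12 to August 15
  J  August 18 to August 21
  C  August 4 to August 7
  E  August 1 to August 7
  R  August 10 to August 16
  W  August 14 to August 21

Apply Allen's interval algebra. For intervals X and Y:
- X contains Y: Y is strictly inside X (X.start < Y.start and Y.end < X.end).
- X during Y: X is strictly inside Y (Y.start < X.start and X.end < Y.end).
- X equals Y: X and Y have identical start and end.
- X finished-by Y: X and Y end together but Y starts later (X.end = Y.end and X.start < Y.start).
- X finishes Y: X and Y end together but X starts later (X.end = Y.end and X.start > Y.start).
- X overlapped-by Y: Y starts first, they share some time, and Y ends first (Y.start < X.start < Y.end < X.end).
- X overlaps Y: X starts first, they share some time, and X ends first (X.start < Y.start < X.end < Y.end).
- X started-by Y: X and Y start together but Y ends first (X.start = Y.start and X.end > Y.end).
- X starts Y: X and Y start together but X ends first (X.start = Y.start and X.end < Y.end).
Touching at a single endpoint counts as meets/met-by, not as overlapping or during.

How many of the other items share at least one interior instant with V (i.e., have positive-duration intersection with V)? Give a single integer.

Target V = [August 6, August 17].
A [August 12, August 15] → during → counts.
C [August 4, August 7] → overlaps → counts.
E [August 1, August 7] → overlaps → counts.
H [August 23, August 27] → after → no.
J [August 18, August 21] → after → no.
P [August 17, August 28] → met-by → no.
R [August 10, August 16] → during → counts.
U [August 9, August 17] → finishes → counts.
W [August 14, August 21] → overlapped-by → counts.
Total: 6.

6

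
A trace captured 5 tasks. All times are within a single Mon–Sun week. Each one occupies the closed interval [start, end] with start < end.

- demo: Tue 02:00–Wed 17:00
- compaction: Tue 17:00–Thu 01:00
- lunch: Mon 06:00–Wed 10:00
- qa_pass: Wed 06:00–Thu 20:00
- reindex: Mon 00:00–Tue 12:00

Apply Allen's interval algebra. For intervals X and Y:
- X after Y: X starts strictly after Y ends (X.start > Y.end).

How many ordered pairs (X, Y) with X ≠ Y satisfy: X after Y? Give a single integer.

2

Checking all 20 ordered pairs for relation 'after'; matching pairs in alphabetical order:
(compaction, reindex): compaction after reindex ✓
(qa_pass, reindex): qa_pass after reindex ✓
Count: 2.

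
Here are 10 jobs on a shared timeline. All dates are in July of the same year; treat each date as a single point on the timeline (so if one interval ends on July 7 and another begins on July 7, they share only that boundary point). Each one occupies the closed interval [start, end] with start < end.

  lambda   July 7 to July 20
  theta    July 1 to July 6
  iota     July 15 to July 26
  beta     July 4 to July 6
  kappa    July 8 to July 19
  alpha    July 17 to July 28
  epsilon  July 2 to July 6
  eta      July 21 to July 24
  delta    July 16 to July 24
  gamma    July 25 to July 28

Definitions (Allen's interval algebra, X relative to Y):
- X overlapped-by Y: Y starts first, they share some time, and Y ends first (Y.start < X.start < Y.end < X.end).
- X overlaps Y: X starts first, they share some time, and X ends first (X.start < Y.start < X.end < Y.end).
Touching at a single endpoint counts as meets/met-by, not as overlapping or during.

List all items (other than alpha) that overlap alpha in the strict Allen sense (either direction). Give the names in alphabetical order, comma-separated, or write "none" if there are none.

delta, iota, kappa, lambda

Target alpha = [July 17, July 28].
beta [July 4, July 6] → before → no.
delta [July 16, July 24] → overlaps → yes.
epsilon [July 2, July 6] → before → no.
eta [July 21, July 24] → during → no.
gamma [July 25, July 28] → finishes → no.
iota [July 15, July 26] → overlaps → yes.
kappa [July 8, July 19] → overlaps → yes.
lambda [July 7, July 20] → overlaps → yes.
theta [July 1, July 6] → before → no.
Result: delta, iota, kappa, lambda.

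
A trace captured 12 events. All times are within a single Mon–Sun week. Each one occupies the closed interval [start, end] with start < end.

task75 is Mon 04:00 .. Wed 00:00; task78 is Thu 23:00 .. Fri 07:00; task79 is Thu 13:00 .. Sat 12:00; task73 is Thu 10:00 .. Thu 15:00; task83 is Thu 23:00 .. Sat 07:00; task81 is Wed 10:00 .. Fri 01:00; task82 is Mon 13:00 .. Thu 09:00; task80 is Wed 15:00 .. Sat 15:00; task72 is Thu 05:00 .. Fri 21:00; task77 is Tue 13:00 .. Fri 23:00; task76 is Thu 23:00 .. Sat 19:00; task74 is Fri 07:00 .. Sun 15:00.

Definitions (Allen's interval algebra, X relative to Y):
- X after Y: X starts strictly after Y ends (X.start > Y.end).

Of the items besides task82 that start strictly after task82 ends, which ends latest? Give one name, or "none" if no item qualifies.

Target task82 = [Mon 13:00, Thu 09:00].
task72 [Thu 05:00, Fri 21:00] → overlapped-by → excluded.
task73 [Thu 10:00, Thu 15:00] → after → candidate.
task74 [Fri 07:00, Sun 15:00] → after → candidate.
task75 [Mon 04:00, Wed 00:00] → overlaps → excluded.
task76 [Thu 23:00, Sat 19:00] → after → candidate.
task77 [Tue 13:00, Fri 23:00] → overlapped-by → excluded.
task78 [Thu 23:00, Fri 07:00] → after → candidate.
task79 [Thu 13:00, Sat 12:00] → after → candidate.
task80 [Wed 15:00, Sat 15:00] → overlapped-by → excluded.
task81 [Wed 10:00, Fri 01:00] → overlapped-by → excluded.
task83 [Thu 23:00, Sat 07:00] → after → candidate.
Among candidates, latest end is Sun 15:00 → task74.

task74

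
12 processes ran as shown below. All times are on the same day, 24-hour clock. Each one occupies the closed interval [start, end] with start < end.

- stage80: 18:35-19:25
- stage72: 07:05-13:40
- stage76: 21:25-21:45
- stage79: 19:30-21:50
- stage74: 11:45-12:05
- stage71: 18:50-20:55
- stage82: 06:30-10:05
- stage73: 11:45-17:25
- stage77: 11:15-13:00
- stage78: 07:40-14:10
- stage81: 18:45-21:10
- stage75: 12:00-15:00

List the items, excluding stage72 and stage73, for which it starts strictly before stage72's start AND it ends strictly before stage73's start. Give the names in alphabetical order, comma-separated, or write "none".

Conditions: its start is strictly before stage72's start (X.start < 07:05) AND its end is strictly before stage73's start (X.end < 11:45).
stage71: start 18:50 < 07:05? ✗; end 20:55 < 11:45? ✗ → no.
stage74: start 11:45 < 07:05? ✗; end 12:05 < 11:45? ✗ → no.
stage75: start 12:00 < 07:05? ✗; end 15:00 < 11:45? ✗ → no.
stage76: start 21:25 < 07:05? ✗; end 21:45 < 11:45? ✗ → no.
stage77: start 11:15 < 07:05? ✗; end 13:00 < 11:45? ✗ → no.
stage78: start 07:40 < 07:05? ✗; end 14:10 < 11:45? ✗ → no.
stage79: start 19:30 < 07:05? ✗; end 21:50 < 11:45? ✗ → no.
stage80: start 18:35 < 07:05? ✗; end 19:25 < 11:45? ✗ → no.
stage81: start 18:45 < 07:05? ✗; end 21:10 < 11:45? ✗ → no.
stage82: start 06:30 < 07:05? ✓; end 10:05 < 11:45? ✓ → yes.
Result: stage82.

stage82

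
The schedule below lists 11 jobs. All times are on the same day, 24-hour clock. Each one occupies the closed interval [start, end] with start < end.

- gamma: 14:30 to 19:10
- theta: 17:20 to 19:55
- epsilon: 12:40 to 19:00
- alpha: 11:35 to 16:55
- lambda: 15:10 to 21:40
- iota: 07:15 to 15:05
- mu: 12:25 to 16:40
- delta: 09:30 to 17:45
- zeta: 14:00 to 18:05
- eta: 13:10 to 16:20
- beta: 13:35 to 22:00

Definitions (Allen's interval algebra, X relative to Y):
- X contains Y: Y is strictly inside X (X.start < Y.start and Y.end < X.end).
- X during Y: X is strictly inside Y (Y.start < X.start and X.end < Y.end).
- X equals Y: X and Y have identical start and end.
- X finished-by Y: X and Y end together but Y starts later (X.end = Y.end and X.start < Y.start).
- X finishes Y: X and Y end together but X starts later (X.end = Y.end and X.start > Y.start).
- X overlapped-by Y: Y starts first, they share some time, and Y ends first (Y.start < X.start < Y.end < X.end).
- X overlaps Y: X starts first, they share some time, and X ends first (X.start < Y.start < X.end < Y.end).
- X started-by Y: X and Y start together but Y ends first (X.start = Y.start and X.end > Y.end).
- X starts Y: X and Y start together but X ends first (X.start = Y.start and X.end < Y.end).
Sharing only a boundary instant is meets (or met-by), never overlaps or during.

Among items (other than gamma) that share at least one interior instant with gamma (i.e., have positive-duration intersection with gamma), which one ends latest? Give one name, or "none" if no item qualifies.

beta

Target gamma = [14:30, 19:10].
alpha [11:35, 16:55] → overlaps → candidate.
beta [13:35, 22:00] → contains → candidate.
delta [09:30, 17:45] → overlaps → candidate.
epsilon [12:40, 19:00] → overlaps → candidate.
eta [13:10, 16:20] → overlaps → candidate.
iota [07:15, 15:05] → overlaps → candidate.
lambda [15:10, 21:40] → overlapped-by → candidate.
mu [12:25, 16:40] → overlaps → candidate.
theta [17:20, 19:55] → overlapped-by → candidate.
zeta [14:00, 18:05] → overlaps → candidate.
Among candidates, latest end is 22:00 → beta.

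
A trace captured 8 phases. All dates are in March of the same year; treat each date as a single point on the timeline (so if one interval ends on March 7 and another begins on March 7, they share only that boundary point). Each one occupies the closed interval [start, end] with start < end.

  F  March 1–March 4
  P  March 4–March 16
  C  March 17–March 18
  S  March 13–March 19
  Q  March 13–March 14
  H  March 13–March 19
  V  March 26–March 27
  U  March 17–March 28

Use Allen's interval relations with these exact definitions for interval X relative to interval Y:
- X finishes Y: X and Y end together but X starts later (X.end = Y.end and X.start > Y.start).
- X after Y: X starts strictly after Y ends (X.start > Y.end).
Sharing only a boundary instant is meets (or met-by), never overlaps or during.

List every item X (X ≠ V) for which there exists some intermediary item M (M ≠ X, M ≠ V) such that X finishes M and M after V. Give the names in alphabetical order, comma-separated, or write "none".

Target V = [March 26, March 27].
Intermediaries M with M after V: none.
Union: none.

none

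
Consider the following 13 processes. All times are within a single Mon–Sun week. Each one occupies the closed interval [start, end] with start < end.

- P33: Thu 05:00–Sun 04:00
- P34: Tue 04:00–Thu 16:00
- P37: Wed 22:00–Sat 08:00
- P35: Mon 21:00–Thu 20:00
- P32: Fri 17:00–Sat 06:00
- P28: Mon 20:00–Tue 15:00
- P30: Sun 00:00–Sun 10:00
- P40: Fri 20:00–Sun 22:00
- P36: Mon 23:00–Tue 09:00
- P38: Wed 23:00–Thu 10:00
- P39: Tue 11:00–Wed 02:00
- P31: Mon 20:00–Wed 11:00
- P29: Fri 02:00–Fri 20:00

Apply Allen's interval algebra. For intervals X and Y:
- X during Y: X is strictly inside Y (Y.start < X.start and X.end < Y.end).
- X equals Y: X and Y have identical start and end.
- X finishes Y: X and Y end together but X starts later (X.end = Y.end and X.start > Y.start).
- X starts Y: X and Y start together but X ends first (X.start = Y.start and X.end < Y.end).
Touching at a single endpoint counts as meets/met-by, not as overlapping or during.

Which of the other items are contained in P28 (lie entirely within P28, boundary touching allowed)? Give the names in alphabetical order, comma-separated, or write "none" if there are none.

P36

Target P28 = [Mon 20:00, Tue 15:00].
P29 [Fri 02:00, Fri 20:00] → after → no.
P30 [Sun 00:00, Sun 10:00] → after → no.
P31 [Mon 20:00, Wed 11:00] → started-by → no.
P32 [Fri 17:00, Sat 06:00] → after → no.
P33 [Thu 05:00, Sun 04:00] → after → no.
P34 [Tue 04:00, Thu 16:00] → overlapped-by → no.
P35 [Mon 21:00, Thu 20:00] → overlapped-by → no.
P36 [Mon 23:00, Tue 09:00] → during → yes.
P37 [Wed 22:00, Sat 08:00] → after → no.
P38 [Wed 23:00, Thu 10:00] → after → no.
P39 [Tue 11:00, Wed 02:00] → overlapped-by → no.
P40 [Fri 20:00, Sun 22:00] → after → no.
Result: P36.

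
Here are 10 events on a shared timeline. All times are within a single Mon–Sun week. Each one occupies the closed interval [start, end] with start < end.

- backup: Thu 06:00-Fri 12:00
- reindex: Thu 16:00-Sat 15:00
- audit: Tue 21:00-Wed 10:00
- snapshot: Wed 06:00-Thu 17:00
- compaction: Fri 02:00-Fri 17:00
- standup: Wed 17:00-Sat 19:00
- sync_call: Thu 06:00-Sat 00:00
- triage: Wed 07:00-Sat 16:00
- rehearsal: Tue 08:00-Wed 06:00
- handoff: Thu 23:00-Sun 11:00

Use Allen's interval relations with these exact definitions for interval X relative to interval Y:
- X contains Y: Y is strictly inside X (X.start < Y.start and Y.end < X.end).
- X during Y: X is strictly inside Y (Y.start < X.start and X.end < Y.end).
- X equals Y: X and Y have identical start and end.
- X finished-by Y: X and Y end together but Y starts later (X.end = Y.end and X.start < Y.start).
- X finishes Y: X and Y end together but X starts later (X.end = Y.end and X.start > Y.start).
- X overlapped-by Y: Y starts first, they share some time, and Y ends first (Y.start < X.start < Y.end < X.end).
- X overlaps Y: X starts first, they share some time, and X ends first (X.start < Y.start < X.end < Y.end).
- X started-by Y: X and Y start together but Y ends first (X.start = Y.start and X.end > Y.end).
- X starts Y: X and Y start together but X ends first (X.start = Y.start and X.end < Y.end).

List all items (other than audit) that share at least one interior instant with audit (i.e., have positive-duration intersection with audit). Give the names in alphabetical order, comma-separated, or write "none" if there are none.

rehearsal, snapshot, triage

Target audit = [Tue 21:00, Wed 10:00].
backup [Thu 06:00, Fri 12:00] → after → no.
compaction [Fri 02:00, Fri 17:00] → after → no.
handoff [Thu 23:00, Sun 11:00] → after → no.
rehearsal [Tue 08:00, Wed 06:00] → overlaps → yes.
reindex [Thu 16:00, Sat 15:00] → after → no.
snapshot [Wed 06:00, Thu 17:00] → overlapped-by → yes.
standup [Wed 17:00, Sat 19:00] → after → no.
sync_call [Thu 06:00, Sat 00:00] → after → no.
triage [Wed 07:00, Sat 16:00] → overlapped-by → yes.
Result: rehearsal, snapshot, triage.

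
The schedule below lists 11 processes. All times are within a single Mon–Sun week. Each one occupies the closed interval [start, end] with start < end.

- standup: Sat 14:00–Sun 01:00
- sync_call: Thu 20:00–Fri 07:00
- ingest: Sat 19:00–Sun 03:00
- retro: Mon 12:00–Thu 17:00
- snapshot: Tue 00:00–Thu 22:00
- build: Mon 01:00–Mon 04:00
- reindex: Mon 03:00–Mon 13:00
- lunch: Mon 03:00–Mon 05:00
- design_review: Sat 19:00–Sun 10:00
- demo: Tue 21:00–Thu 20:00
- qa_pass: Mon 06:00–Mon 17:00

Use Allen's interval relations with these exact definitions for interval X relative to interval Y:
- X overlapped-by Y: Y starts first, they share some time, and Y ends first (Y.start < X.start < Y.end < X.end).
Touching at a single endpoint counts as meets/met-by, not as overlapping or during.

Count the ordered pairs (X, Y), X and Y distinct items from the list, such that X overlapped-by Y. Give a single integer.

Checking all 110 ordered pairs for relation 'overlapped-by'; matching pairs in alphabetical order:
(demo, retro): demo overlapped-by retro ✓
(design_review, standup): design_review overlapped-by standup ✓
(ingest, standup): ingest overlapped-by standup ✓
(lunch, build): lunch overlapped-by build ✓
(qa_pass, reindex): qa_pass overlapped-by reindex ✓
(reindex, build): reindex overlapped-by build ✓
(retro, qa_pass): retro overlapped-by qa_pass ✓
(retro, reindex): retro overlapped-by reindex ✓
(snapshot, retro): snapshot overlapped-by retro ✓
(sync_call, snapshot): sync_call overlapped-by snapshot ✓
Count: 10.

10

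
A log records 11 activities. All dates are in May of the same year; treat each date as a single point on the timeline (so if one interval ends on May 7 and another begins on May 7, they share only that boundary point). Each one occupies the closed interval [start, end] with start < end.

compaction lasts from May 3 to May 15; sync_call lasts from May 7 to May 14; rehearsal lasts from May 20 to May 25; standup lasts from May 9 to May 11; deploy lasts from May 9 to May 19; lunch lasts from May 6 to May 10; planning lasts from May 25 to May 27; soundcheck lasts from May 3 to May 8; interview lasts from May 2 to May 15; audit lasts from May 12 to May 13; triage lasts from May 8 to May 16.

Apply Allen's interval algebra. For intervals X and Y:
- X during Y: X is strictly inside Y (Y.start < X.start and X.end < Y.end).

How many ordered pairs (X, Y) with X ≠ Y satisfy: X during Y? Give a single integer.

Checking all 110 ordered pairs for relation 'during'; matching pairs in alphabetical order:
(audit, compaction): audit during compaction ✓
(audit, deploy): audit during deploy ✓
(audit, interview): audit during interview ✓
(audit, sync_call): audit during sync_call ✓
(audit, triage): audit during triage ✓
(lunch, compaction): lunch during compaction ✓
(lunch, interview): lunch during interview ✓
(soundcheck, interview): soundcheck during interview ✓
(standup, compaction): standup during compaction ✓
(standup, interview): standup during interview ✓
(standup, sync_call): standup during sync_call ✓
(standup, triage): standup during triage ✓
(sync_call, compaction): sync_call during compaction ✓
(sync_call, interview): sync_call during interview ✓
Count: 14.

14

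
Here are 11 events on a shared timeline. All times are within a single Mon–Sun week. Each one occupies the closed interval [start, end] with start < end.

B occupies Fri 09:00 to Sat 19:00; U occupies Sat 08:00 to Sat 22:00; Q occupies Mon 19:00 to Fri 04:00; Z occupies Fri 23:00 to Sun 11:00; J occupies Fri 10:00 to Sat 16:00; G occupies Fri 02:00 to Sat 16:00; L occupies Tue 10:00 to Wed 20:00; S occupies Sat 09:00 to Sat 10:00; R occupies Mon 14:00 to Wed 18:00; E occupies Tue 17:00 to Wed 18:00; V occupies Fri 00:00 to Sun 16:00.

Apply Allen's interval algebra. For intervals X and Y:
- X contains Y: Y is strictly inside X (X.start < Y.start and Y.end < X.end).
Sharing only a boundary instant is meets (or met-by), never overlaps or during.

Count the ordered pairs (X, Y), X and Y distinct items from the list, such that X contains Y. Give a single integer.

16

Checking all 110 ordered pairs for relation 'contains'; matching pairs in alphabetical order:
(B, J): B contains J ✓
(B, S): B contains S ✓
(G, S): G contains S ✓
(J, S): J contains S ✓
(L, E): L contains E ✓
(Q, E): Q contains E ✓
(Q, L): Q contains L ✓
(U, S): U contains S ✓
(V, B): V contains B ✓
(V, G): V contains G ✓
(V, J): V contains J ✓
(V, S): V contains S ✓
(V, U): V contains U ✓
(V, Z): V contains Z ✓
(Z, S): Z contains S ✓
(Z, U): Z contains U ✓
Count: 16.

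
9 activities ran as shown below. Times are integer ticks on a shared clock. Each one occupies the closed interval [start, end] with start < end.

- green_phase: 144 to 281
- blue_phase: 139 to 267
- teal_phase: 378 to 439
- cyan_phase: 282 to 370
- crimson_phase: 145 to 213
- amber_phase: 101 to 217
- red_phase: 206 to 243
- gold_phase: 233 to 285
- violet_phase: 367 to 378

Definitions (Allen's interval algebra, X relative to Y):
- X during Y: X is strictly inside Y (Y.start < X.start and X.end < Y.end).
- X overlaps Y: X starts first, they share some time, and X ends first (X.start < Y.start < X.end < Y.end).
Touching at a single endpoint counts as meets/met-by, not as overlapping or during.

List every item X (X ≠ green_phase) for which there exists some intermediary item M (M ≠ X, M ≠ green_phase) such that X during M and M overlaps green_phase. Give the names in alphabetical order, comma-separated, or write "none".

crimson_phase, red_phase

Target green_phase = [144, 281].
Intermediaries M with M overlaps green_phase: amber_phase, blue_phase.
Via amber_phase — items with X during amber_phase: crimson_phase.
Via blue_phase — items with X during blue_phase: crimson_phase, red_phase.
Union: crimson_phase, red_phase.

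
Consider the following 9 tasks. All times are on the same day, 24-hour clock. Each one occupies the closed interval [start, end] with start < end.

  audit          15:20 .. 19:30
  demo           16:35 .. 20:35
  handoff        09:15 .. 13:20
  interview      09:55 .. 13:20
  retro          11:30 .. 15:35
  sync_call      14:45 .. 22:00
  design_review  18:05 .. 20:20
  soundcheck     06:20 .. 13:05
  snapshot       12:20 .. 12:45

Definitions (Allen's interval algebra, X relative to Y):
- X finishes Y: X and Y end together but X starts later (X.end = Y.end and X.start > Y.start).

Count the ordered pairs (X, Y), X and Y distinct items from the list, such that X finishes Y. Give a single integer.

1

Checking all 72 ordered pairs for relation 'finishes'; matching pairs in alphabetical order:
(interview, handoff): interview finishes handoff ✓
Count: 1.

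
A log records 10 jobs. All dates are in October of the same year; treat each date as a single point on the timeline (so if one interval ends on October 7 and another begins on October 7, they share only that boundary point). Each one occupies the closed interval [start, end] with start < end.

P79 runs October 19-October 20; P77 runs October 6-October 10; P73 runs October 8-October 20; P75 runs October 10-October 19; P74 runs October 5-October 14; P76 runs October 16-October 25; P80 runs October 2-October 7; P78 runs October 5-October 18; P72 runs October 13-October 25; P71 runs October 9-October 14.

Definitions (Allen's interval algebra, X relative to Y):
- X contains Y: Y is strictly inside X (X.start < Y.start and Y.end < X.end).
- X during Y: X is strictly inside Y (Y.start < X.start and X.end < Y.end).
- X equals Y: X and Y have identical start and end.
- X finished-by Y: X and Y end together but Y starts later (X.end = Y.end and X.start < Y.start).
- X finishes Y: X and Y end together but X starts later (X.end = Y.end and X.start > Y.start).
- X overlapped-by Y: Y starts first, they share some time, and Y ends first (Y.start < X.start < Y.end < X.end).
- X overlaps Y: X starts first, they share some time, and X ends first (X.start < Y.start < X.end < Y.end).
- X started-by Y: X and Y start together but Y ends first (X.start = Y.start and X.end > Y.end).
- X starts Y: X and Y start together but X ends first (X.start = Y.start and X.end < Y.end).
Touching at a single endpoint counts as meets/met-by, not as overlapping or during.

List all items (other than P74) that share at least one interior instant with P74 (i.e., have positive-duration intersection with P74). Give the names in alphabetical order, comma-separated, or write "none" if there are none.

P71, P72, P73, P75, P77, P78, P80

Target P74 = [October 5, October 14].
P71 [October 9, October 14] → finishes → yes.
P72 [October 13, October 25] → overlapped-by → yes.
P73 [October 8, October 20] → overlapped-by → yes.
P75 [October 10, October 19] → overlapped-by → yes.
P76 [October 16, October 25] → after → no.
P77 [October 6, October 10] → during → yes.
P78 [October 5, October 18] → started-by → yes.
P79 [October 19, October 20] → after → no.
P80 [October 2, October 7] → overlaps → yes.
Result: P71, P72, P73, P75, P77, P78, P80.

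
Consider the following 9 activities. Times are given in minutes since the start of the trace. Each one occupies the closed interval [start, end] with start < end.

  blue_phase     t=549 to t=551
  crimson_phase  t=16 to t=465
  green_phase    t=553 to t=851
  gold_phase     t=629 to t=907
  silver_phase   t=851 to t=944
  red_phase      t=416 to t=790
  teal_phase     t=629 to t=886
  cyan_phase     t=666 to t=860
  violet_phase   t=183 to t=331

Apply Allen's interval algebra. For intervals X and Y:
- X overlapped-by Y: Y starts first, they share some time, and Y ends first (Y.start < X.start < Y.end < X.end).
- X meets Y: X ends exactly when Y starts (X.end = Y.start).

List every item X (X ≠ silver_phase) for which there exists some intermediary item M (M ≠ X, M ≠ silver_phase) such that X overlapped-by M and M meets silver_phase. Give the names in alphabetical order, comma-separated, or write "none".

cyan_phase, gold_phase, teal_phase

Target silver_phase = [t=851, t=944].
Intermediaries M with M meets silver_phase: green_phase.
Via green_phase — items with X overlapped-by green_phase: cyan_phase, gold_phase, teal_phase.
Union: cyan_phase, gold_phase, teal_phase.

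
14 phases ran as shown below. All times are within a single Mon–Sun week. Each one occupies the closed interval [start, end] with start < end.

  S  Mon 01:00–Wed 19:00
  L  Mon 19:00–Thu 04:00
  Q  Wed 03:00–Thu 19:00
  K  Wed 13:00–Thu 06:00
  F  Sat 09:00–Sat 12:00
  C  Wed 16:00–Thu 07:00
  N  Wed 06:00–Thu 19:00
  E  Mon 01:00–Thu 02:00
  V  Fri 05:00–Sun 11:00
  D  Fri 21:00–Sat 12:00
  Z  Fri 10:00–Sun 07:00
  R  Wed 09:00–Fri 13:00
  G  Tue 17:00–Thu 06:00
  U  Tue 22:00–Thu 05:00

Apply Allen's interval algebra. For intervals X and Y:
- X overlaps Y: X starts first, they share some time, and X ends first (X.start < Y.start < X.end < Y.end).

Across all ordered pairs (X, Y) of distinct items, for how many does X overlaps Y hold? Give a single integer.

Checking all 182 ordered pairs for relation 'overlaps'; matching pairs in alphabetical order:
(E, C): E overlaps C ✓
(E, G): E overlaps G ✓
(E, K): E overlaps K ✓
(E, L): E overlaps L ✓
(E, N): E overlaps N ✓
(E, Q): E overlaps Q ✓
(E, R): E overlaps R ✓
(E, U): E overlaps U ✓
(G, C): G overlaps C ✓
(G, N): G overlaps N ✓
(G, Q): G overlaps Q ✓
(G, R): G overlaps R ✓
(K, C): K overlaps C ✓
(L, C): L overlaps C ✓
(L, G): L overlaps G ✓
(L, K): L overlaps K ✓
(L, N): L overlaps N ✓
(L, Q): L overlaps Q ✓
(L, R): L overlaps R ✓
(L, U): L overlaps U ✓
(N, R): N overlaps R ✓
(Q, R): Q overlaps R ✓
(R, V): R overlaps V ✓
(R, Z): R overlaps Z ✓
... plus 13 further pairs not listed.
Count: 37.

37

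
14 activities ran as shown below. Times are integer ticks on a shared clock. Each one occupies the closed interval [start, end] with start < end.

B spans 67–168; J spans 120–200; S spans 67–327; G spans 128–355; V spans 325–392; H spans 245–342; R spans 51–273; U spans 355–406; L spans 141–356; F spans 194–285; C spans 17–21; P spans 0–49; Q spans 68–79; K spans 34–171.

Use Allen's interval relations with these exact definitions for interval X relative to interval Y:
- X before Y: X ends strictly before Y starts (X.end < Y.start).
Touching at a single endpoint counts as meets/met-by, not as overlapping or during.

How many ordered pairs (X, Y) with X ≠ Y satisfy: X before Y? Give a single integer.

Checking all 182 ordered pairs for relation 'before'; matching pairs in alphabetical order:
(B, F): B before F ✓
(B, H): B before H ✓
(B, U): B before U ✓
(B, V): B before V ✓
(C, B): C before B ✓
(C, F): C before F ✓
(C, G): C before G ✓
(C, H): C before H ✓
(C, J): C before J ✓
(C, K): C before K ✓
(C, L): C before L ✓
(C, Q): C before Q ✓
(C, R): C before R ✓
(C, S): C before S ✓
(C, U): C before U ✓
(C, V): C before V ✓
(F, U): F before U ✓
(F, V): F before V ✓
(H, U): H before U ✓
(J, H): J before H ✓
(J, U): J before U ✓
(J, V): J before V ✓
(K, F): K before F ✓
(K, H): K before H ✓
... plus 23 further pairs not listed.
Count: 47.

47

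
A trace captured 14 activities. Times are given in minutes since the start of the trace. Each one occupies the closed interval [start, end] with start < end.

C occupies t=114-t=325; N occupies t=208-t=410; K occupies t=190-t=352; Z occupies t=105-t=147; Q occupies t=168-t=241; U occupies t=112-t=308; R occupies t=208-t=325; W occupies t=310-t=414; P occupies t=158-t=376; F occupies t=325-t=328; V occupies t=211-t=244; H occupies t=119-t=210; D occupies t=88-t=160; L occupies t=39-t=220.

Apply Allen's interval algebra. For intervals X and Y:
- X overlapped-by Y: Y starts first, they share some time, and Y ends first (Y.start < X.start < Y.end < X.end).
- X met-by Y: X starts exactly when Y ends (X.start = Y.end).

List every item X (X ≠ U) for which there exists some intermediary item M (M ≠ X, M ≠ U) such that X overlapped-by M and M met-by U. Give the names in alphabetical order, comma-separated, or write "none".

none

Target U = [t=112, t=308].
Intermediaries M with M met-by U: none.
Union: none.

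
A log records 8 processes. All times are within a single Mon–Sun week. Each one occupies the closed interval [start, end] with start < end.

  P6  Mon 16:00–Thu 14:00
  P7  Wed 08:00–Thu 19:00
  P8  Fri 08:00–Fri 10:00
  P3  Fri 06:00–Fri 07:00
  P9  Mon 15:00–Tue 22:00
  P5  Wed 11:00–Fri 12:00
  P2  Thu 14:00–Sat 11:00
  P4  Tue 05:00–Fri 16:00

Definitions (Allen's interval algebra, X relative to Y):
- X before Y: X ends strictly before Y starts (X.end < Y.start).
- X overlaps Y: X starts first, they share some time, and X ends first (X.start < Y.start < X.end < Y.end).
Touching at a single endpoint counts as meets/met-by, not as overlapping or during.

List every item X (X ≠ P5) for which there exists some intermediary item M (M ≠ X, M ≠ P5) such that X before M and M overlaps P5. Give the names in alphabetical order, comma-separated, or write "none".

Target P5 = [Wed 11:00, Fri 12:00].
Intermediaries M with M overlaps P5: P6, P7.
Via P6 — items with X before P6: none.
Via P7 — items with X before P7: P9.
Union: P9.

P9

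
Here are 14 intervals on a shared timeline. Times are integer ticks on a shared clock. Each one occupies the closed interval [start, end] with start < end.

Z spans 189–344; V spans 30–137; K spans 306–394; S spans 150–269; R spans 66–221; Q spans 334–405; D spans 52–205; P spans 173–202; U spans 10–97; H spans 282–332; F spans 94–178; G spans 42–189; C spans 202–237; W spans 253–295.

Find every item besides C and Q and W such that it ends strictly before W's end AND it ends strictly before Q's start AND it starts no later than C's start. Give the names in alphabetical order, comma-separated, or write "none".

D, F, G, P, R, S, U, V

Conditions: its end is strictly before W's end (X.end < 295) AND its end is strictly before Q's start (X.end < 334) AND its start is no later than C's start (X.start <= 202).
D: end 205 < 295? ✓; end 205 < 334? ✓; start 52 <= 202? ✓ → yes.
F: end 178 < 295? ✓; end 178 < 334? ✓; start 94 <= 202? ✓ → yes.
G: end 189 < 295? ✓; end 189 < 334? ✓; start 42 <= 202? ✓ → yes.
H: end 332 < 295? ✗; end 332 < 334? ✓; start 282 <= 202? ✗ → no.
K: end 394 < 295? ✗; end 394 < 334? ✗; start 306 <= 202? ✗ → no.
P: end 202 < 295? ✓; end 202 < 334? ✓; start 173 <= 202? ✓ → yes.
R: end 221 < 295? ✓; end 221 < 334? ✓; start 66 <= 202? ✓ → yes.
S: end 269 < 295? ✓; end 269 < 334? ✓; start 150 <= 202? ✓ → yes.
U: end 97 < 295? ✓; end 97 < 334? ✓; start 10 <= 202? ✓ → yes.
V: end 137 < 295? ✓; end 137 < 334? ✓; start 30 <= 202? ✓ → yes.
Z: end 344 < 295? ✗; end 344 < 334? ✗; start 189 <= 202? ✓ → no.
Result: D, F, G, P, R, S, U, V.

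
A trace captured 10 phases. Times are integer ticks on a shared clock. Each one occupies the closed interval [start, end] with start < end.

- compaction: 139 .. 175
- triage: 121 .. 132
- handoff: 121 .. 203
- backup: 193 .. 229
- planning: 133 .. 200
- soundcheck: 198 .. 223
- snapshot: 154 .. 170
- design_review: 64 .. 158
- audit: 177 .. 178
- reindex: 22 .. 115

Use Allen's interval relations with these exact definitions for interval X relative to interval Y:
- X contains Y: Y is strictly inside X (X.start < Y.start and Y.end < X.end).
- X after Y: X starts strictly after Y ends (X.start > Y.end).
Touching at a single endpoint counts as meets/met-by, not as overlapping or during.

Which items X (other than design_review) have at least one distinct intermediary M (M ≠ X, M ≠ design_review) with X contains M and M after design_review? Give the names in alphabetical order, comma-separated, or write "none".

Target design_review = [64, 158].
Intermediaries M with M after design_review: audit, backup, soundcheck.
Via audit — items with X contains audit: handoff, planning.
Via backup — items with X contains backup: none.
Via soundcheck — items with X contains soundcheck: backup.
Union: backup, handoff, planning.

backup, handoff, planning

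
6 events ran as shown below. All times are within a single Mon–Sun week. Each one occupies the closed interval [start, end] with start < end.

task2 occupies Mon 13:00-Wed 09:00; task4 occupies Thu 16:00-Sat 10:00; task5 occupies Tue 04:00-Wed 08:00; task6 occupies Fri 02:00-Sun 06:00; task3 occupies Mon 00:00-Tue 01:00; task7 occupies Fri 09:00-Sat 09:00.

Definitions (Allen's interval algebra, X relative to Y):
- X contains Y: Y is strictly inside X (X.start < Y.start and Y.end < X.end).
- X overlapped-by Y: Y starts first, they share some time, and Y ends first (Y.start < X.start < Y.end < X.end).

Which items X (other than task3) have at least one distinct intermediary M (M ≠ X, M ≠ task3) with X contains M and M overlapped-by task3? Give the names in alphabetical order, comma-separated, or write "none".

none

Target task3 = [Mon 00:00, Tue 01:00].
Intermediaries M with M overlapped-by task3: task2.
Via task2 — items with X contains task2: none.
Union: none.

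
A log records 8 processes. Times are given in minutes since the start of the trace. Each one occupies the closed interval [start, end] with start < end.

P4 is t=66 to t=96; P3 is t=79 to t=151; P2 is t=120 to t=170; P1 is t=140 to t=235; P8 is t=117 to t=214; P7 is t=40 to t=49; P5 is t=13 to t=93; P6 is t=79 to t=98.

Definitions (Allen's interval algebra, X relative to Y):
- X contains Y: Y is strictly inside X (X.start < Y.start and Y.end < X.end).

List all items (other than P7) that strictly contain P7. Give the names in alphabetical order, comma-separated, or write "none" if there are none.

P5

Target P7 = [t=40, t=49].
P1 [t=140, t=235] → after → no.
P2 [t=120, t=170] → after → no.
P3 [t=79, t=151] → after → no.
P4 [t=66, t=96] → after → no.
P5 [t=13, t=93] → contains → yes.
P6 [t=79, t=98] → after → no.
P8 [t=117, t=214] → after → no.
Result: P5.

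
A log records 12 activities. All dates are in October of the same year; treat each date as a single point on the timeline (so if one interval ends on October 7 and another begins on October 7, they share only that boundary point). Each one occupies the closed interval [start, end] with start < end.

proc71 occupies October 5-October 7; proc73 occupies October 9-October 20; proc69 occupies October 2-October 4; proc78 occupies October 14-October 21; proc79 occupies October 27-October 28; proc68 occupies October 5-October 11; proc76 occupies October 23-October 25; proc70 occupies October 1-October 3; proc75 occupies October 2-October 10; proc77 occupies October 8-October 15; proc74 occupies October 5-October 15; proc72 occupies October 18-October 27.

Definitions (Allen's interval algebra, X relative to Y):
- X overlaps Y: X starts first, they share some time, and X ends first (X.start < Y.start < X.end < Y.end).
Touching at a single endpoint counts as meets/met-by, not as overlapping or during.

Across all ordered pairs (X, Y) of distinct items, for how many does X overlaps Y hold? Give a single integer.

15

Checking all 132 ordered pairs for relation 'overlaps'; matching pairs in alphabetical order:
(proc68, proc73): proc68 overlaps proc73 ✓
(proc68, proc77): proc68 overlaps proc77 ✓
(proc70, proc69): proc70 overlaps proc69 ✓
(proc70, proc75): proc70 overlaps proc75 ✓
(proc73, proc72): proc73 overlaps proc72 ✓
(proc73, proc78): proc73 overlaps proc78 ✓
(proc74, proc73): proc74 overlaps proc73 ✓
(proc74, proc78): proc74 overlaps proc78 ✓
(proc75, proc68): proc75 overlaps proc68 ✓
(proc75, proc73): proc75 overlaps proc73 ✓
(proc75, proc74): proc75 overlaps proc74 ✓
(proc75, proc77): proc75 overlaps proc77 ✓
(proc77, proc73): proc77 overlaps proc73 ✓
(proc77, proc78): proc77 overlaps proc78 ✓
(proc78, proc72): proc78 overlaps proc72 ✓
Count: 15.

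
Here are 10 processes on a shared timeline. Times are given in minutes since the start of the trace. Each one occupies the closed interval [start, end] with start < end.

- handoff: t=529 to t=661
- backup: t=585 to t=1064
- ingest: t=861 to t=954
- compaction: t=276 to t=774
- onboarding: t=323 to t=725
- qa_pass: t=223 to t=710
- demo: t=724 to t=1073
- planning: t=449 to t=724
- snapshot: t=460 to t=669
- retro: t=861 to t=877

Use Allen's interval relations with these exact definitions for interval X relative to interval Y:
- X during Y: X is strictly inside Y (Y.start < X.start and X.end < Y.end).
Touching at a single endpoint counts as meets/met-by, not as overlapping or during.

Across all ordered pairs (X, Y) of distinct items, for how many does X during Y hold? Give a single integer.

Checking all 90 ordered pairs for relation 'during'; matching pairs in alphabetical order:
(handoff, compaction): handoff during compaction ✓
(handoff, onboarding): handoff during onboarding ✓
(handoff, planning): handoff during planning ✓
(handoff, qa_pass): handoff during qa_pass ✓
(handoff, snapshot): handoff during snapshot ✓
(ingest, backup): ingest during backup ✓
(ingest, demo): ingest during demo ✓
(onboarding, compaction): onboarding during compaction ✓
(planning, compaction): planning during compaction ✓
(planning, onboarding): planning during onboarding ✓
(retro, backup): retro during backup ✓
(retro, demo): retro during demo ✓
(snapshot, compaction): snapshot during compaction ✓
(snapshot, onboarding): snapshot during onboarding ✓
(snapshot, planning): snapshot during planning ✓
(snapshot, qa_pass): snapshot during qa_pass ✓
Count: 16.

16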